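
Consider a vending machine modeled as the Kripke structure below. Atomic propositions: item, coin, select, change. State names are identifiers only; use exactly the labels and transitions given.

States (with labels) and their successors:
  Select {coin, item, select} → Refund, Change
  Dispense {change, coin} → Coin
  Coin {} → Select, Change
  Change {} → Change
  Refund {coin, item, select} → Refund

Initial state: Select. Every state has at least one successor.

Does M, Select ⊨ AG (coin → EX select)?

States satisfying coin → EX select: {Select, Coin, Change, Refund}.
States satisfying AG (coin → EX select): {Select, Coin, Change, Refund}.
Every state reachable from Select satisfies coin → EX select.
Select ∈ Sat(AG (coin → EX select)).

Yes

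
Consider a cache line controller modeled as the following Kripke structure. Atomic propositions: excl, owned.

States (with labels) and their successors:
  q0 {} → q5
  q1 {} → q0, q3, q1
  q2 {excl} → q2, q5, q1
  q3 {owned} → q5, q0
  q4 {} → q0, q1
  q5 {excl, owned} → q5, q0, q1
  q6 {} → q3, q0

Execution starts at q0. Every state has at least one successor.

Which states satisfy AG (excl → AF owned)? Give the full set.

{q0, q1, q3, q4, q5, q6}

States satisfying excl → AF owned: {q0, q1, q3, q4, q5, q6}.
States satisfying AG (excl → AF owned): {q0, q1, q3, q4, q5, q6}.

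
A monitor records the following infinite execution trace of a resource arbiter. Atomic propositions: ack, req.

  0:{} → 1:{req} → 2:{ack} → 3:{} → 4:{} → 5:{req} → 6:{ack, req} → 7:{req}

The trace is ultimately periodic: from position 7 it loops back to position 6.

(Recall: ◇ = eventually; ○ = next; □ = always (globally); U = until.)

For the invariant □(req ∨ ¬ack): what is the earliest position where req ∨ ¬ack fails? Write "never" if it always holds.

Check req ∨ ¬ack at each position in order: 0 ✓, 1 ✓.
At position 2 the labels are {ack}, so req ∨ ¬ack is false there. This is the first violation.

2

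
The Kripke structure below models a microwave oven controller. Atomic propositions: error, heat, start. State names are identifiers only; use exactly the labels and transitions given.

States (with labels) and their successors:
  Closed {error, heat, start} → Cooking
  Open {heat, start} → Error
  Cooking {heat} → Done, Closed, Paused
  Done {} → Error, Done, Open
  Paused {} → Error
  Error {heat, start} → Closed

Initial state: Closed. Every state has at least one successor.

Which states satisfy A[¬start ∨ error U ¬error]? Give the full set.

States satisfying ¬start ∨ error: {Closed, Cooking, Done, Paused}.
States satisfying ¬error: {Open, Cooking, Done, Paused, Error}.
States satisfying A[¬start ∨ error U ¬error]: {Closed, Open, Cooking, Done, Paused, Error}.

{Closed, Open, Cooking, Done, Paused, Error}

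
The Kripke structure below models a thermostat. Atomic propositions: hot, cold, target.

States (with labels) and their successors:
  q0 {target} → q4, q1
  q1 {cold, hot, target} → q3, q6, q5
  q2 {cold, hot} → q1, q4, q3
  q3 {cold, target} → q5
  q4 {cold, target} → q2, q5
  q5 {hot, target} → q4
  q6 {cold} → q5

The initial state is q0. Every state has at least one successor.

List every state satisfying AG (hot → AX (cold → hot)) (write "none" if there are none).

none

States satisfying hot → AX (cold → hot): {q0, q3, q4, q6}.
States satisfying AG (hot → AX (cold → hot)): ∅.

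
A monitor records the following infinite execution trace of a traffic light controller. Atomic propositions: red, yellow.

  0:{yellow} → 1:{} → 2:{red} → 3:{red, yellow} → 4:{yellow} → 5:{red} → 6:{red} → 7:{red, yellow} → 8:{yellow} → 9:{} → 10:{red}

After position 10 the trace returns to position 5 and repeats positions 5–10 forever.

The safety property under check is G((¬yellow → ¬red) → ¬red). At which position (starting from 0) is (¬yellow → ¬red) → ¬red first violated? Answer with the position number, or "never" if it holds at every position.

Check (¬yellow → ¬red) → ¬red at each position in order: 0 ✓, 1 ✓, 2 ✓.
At position 3 the labels are {red, yellow}, so (¬yellow → ¬red) → ¬red is false there. This is the first violation.

3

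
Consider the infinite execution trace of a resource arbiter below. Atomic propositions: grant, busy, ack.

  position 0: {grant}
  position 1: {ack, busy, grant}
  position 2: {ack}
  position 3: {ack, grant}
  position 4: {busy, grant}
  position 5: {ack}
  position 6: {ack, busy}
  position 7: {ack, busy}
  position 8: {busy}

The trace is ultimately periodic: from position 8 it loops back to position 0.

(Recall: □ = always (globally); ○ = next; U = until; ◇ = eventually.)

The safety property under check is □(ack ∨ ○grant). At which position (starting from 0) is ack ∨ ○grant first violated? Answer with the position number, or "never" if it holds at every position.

4

Check ack ∨ ○grant at each position in order: 0 ✓, 1 ✓, 2 ✓, 3 ✓.
At position 4 the labels are {busy, grant} and the next position 5 has {ack}, so ack ∨ ○grant is false there. This is the first violation.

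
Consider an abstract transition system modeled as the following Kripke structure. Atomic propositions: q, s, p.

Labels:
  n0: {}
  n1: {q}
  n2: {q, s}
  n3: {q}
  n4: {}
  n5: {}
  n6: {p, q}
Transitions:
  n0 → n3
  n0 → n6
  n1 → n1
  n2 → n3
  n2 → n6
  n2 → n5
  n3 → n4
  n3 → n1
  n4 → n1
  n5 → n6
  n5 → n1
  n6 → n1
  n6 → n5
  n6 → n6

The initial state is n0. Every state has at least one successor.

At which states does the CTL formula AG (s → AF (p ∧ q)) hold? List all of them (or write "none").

States satisfying s → AF (p ∧ q): {n0, n1, n3, n4, n5, n6}.
States satisfying AG (s → AF (p ∧ q)): {n0, n1, n3, n4, n5, n6}.

{n0, n1, n3, n4, n5, n6}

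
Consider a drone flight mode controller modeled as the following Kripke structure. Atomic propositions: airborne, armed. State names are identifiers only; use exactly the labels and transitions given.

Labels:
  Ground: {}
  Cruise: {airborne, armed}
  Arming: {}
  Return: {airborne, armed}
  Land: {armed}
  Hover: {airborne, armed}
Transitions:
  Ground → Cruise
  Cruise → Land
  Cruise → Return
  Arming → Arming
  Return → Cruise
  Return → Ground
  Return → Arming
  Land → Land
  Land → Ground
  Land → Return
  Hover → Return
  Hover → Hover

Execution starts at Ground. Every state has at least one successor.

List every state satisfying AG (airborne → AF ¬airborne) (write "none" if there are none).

States satisfying airborne → AF ¬airborne: {Ground, Arming, Land}.
States satisfying AG (airborne → AF ¬airborne): {Arming}.

{Arming}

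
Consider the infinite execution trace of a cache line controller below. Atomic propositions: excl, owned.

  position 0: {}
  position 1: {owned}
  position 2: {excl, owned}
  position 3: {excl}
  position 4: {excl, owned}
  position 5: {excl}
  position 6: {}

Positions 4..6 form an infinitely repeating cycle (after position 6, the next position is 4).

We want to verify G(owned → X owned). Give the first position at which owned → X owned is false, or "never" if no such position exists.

2

Check owned → X owned at each position in order: 0 ✓, 1 ✓.
At position 2 the labels are {excl, owned} and the next position 3 has {excl}, so owned → X owned is false there. This is the first violation.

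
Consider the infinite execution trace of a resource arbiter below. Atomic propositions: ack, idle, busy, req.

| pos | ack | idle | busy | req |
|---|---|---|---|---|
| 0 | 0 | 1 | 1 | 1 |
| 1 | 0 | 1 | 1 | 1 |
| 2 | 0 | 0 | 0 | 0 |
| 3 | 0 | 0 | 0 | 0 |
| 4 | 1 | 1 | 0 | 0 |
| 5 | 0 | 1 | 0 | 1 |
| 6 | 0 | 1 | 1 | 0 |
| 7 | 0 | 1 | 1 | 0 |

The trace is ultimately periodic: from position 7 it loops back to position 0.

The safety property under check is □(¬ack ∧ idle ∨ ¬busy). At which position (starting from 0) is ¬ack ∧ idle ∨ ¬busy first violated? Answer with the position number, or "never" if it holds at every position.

¬ack ∧ idle ∨ ¬busy holds at every position 0..7, and those are all the positions the trace ever visits, so the invariant □(¬ack ∧ idle ∨ ¬busy) is never violated.

never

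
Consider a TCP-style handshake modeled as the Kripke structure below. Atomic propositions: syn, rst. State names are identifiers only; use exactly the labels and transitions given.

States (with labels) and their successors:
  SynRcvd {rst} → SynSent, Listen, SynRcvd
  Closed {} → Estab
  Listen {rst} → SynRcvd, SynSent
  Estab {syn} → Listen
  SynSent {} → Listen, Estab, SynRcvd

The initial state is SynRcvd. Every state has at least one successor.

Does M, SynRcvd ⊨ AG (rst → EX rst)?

Yes

States satisfying rst → EX rst: {SynRcvd, Closed, Listen, Estab, SynSent}.
States satisfying AG (rst → EX rst): {SynRcvd, Closed, Listen, Estab, SynSent}.
Every state reachable from SynRcvd satisfies rst → EX rst.
SynRcvd ∈ Sat(AG (rst → EX rst)).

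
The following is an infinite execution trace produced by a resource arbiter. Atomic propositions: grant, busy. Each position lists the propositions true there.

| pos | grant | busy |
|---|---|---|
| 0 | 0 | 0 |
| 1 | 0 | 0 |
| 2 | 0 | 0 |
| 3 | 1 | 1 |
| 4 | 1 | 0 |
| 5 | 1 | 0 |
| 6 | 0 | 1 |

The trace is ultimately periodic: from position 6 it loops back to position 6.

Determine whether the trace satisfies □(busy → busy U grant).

Does not hold

busy → busy U grant must hold at every position from 0 onward. It fails at position 6, so □(busy → busy U grant) is false.
Positions where busy holds: 3, 6.
Check busy U grant at each: 3→ok, 6→fails.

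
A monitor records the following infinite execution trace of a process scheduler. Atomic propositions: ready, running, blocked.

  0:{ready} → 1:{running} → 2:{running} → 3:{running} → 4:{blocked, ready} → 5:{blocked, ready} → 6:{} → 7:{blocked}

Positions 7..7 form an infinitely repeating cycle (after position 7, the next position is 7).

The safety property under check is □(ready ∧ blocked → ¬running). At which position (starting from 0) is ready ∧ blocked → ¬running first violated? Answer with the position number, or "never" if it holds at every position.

never

ready ∧ blocked → ¬running holds at every position 0..7, and those are all the positions the trace ever visits, so the invariant □(ready ∧ blocked → ¬running) is never violated.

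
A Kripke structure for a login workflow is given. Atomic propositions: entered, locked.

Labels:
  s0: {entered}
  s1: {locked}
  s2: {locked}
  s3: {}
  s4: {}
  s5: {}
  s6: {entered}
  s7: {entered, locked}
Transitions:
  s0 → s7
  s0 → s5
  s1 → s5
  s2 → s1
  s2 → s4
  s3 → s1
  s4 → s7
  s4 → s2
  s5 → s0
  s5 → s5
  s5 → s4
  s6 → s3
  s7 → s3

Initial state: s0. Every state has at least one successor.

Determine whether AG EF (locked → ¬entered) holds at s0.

States satisfying EF (locked → ¬entered): {s0, s1, s2, s3, s4, s5, s6, s7}.
States satisfying AG EF (locked → ¬entered): {s0, s1, s2, s3, s4, s5, s6, s7}.
Every state reachable from s0 satisfies EF (locked → ¬entered).
s0 ∈ Sat(AG EF (locked → ¬entered)).

Yes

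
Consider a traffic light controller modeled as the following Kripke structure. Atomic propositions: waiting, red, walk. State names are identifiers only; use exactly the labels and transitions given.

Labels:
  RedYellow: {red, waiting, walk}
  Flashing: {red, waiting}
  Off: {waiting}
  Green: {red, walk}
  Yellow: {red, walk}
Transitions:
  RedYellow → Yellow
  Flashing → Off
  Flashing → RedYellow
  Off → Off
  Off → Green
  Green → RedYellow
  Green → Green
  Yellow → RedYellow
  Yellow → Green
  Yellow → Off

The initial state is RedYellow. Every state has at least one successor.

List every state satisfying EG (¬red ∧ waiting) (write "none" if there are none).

States satisfying ¬red ∧ waiting: {Off}.
States satisfying EG (¬red ∧ waiting): {Off}.

{Off}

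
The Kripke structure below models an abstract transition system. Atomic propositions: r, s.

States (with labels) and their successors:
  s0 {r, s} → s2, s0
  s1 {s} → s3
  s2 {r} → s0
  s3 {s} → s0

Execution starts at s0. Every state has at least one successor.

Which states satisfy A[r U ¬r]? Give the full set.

States satisfying r: {s0, s2}.
States satisfying ¬r: {s1, s3}.
States satisfying A[r U ¬r]: {s1, s3}.

{s1, s3}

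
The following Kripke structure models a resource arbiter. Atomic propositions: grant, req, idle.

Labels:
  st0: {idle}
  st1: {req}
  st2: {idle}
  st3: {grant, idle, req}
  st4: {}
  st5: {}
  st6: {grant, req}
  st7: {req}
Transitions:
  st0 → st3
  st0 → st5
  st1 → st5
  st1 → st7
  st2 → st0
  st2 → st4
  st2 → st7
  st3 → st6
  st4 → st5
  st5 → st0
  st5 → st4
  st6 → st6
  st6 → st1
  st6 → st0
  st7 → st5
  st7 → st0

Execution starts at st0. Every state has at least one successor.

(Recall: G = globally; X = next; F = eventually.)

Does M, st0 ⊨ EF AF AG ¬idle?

Violated

States satisfying AF AG ¬idle: ∅.
States satisfying EF AF AG ¬idle: ∅.
No suitable path/successor from st0 witnesses the formula.
st0 ∉ Sat(EF AF AG ¬idle).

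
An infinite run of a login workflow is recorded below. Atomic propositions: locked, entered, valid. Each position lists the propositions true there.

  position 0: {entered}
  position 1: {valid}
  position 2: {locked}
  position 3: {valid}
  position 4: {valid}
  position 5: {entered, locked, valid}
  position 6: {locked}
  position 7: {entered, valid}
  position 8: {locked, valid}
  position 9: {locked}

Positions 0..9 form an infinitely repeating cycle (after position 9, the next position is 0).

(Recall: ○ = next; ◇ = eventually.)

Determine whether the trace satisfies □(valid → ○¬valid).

Violated

valid → ○¬valid must hold at every position from 0 onward. It fails at position 3, so □(valid → ○¬valid) is false.
Positions where valid holds: 1, 3, 4, 5, 7, 8.
Check ○¬valid at each: 1→ok, 3→fails, 4→fails, 5→ok, 7→fails, 8→ok.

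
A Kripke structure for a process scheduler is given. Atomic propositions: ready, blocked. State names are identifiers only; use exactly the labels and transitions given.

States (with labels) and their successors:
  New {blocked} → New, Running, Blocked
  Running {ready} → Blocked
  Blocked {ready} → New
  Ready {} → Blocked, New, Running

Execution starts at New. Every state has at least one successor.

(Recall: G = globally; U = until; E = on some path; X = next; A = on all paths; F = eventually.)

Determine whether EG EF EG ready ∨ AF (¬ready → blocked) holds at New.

States satisfying EF EG ready: ∅.
States satisfying EG EF EG ready: ∅.
States satisfying ¬ready → blocked: {New, Running, Blocked}.
States satisfying AF (¬ready → blocked): {New, Running, Blocked, Ready}.
States satisfying EG EF EG ready ∨ AF (¬ready → blocked): {New, Running, Blocked, Ready}.
New ∈ Sat(EG EF EG ready ∨ AF (¬ready → blocked)).

Yes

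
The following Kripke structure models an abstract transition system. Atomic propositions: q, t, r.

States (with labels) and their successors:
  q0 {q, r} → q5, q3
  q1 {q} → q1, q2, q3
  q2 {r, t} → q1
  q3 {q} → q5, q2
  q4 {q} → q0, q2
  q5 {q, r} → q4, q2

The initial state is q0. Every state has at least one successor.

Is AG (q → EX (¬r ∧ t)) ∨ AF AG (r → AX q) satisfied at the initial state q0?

Violated

States satisfying q → EX (¬r ∧ t): {q2}.
States satisfying AG (q → EX (¬r ∧ t)): ∅.
States satisfying AG (r → AX q): ∅.
States satisfying AF AG (r → AX q): ∅.
States satisfying AG (q → EX (¬r ∧ t)) ∨ AF AG (r → AX q): ∅.
q0 ∉ Sat(AG (q → EX (¬r ∧ t)) ∨ AF AG (r → AX q)).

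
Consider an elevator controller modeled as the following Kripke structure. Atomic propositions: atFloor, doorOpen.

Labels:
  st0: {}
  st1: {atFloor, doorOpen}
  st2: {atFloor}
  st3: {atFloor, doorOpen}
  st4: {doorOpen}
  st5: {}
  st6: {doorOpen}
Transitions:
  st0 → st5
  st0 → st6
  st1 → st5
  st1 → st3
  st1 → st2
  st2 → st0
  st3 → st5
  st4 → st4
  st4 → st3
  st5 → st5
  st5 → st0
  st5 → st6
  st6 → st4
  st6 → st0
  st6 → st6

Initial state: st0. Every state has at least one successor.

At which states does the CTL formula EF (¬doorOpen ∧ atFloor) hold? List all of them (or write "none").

{st1, st2}

States satisfying ¬doorOpen ∧ atFloor: {st2}.
States satisfying EF (¬doorOpen ∧ atFloor): {st1, st2}.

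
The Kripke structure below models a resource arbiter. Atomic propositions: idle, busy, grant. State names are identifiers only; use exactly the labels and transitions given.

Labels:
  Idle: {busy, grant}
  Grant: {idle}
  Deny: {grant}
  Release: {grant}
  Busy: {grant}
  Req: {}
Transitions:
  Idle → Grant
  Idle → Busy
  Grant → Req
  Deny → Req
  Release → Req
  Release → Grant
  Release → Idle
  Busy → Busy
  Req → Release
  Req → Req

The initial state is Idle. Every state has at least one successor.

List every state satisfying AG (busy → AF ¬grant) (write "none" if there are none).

States satisfying busy → AF ¬grant: {Grant, Deny, Release, Busy, Req}.
States satisfying AG (busy → AF ¬grant): {Busy}.

{Busy}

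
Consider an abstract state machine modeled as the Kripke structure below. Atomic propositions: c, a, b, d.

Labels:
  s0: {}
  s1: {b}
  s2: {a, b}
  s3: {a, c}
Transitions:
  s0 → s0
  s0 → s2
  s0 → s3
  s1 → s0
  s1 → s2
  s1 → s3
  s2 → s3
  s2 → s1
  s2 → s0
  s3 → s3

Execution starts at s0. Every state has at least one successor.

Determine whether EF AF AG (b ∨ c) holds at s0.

States satisfying AF AG (b ∨ c): {s3}.
States satisfying EF AF AG (b ∨ c): {s0, s1, s2, s3}.
Some path from s0 reaches a state where AF AG (b ∨ c) holds.
s0 ∈ Sat(EF AF AG (b ∨ c)).

Holds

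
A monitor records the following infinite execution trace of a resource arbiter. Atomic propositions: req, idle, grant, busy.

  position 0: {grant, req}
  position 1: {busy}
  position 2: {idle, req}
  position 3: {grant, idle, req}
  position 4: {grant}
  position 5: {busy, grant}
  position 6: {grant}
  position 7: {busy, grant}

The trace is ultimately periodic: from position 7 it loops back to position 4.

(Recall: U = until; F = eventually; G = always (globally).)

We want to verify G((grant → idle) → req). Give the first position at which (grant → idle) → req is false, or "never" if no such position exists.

Check (grant → idle) → req at each position in order: 0 ✓.
At position 1 the labels are {busy}, so (grant → idle) → req is false there. This is the first violation.

1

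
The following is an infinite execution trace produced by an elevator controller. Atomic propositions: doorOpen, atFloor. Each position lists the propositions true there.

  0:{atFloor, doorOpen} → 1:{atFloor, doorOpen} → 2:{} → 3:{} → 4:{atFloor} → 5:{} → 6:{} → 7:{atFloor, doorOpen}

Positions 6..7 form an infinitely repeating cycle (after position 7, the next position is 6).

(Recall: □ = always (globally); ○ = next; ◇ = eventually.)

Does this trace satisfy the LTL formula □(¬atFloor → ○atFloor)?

¬atFloor → ○atFloor must hold at every position from 0 onward. It fails at position 2, so □(¬atFloor → ○atFloor) is false.
Positions where ¬atFloor holds: 2, 3, 5, 6.
Check ○atFloor at each: 2→fails, 3→ok, 5→fails, 6→ok.

Does not hold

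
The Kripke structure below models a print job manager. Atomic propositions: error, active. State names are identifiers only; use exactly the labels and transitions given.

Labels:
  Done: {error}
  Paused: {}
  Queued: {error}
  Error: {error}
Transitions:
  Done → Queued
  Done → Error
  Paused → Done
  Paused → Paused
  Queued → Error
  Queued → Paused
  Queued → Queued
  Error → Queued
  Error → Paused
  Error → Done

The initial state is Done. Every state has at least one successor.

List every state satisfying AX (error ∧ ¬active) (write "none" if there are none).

States satisfying error ∧ ¬active: {Done, Queued, Error}.
States satisfying AX (error ∧ ¬active): {Done}.

{Done}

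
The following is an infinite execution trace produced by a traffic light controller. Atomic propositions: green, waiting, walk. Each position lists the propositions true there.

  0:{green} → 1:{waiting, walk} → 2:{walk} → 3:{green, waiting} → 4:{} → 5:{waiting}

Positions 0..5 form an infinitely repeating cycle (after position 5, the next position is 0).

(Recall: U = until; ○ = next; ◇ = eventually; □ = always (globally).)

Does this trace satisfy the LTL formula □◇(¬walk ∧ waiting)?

◇(¬walk ∧ waiting) holds at every position 0..5, and those are all positions ever visited, so □◇(¬walk ∧ waiting) holds.

Yes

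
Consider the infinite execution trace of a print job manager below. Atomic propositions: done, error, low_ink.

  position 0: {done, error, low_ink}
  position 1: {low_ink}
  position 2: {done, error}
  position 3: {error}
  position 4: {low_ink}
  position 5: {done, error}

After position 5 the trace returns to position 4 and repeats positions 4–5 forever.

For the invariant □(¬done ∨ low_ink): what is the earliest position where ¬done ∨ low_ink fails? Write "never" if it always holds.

2

Check ¬done ∨ low_ink at each position in order: 0 ✓, 1 ✓.
At position 2 the labels are {done, error}, so ¬done ∨ low_ink is false there. This is the first violation.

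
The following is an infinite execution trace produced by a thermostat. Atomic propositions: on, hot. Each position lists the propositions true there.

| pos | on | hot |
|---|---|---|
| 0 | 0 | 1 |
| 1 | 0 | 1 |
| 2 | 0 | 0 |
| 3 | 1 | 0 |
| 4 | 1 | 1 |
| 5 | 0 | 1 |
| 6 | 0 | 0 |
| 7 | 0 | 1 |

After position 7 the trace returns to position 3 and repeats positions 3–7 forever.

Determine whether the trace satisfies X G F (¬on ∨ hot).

Yes

The position after 0 is 1; G F (¬on ∨ hot) is true there.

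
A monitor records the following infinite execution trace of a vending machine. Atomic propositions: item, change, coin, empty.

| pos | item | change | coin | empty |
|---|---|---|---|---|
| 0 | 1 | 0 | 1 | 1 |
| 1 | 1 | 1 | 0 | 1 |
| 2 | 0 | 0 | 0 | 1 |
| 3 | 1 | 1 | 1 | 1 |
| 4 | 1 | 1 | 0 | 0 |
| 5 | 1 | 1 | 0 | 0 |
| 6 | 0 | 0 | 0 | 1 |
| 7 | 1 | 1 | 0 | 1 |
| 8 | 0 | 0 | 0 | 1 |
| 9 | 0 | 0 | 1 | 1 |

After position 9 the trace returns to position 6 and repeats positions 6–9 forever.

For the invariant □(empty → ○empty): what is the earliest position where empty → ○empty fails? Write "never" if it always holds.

3

Check empty → ○empty at each position in order: 0 ✓, 1 ✓, 2 ✓.
At position 3 the labels are {change, coin, empty, item} and the next position 4 has {change, item}, so empty → ○empty is false there. This is the first violation.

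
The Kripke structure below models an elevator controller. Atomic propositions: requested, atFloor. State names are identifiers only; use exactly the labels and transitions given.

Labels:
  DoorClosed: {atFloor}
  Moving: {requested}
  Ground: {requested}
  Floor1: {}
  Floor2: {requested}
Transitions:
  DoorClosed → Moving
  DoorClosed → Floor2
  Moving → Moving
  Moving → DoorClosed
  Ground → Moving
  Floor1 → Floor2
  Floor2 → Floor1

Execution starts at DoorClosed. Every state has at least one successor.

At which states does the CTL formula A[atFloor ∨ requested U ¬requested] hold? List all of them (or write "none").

States satisfying atFloor ∨ requested: {DoorClosed, Moving, Ground, Floor2}.
States satisfying ¬requested: {DoorClosed, Floor1}.
States satisfying A[atFloor ∨ requested U ¬requested]: {DoorClosed, Floor1, Floor2}.

{DoorClosed, Floor1, Floor2}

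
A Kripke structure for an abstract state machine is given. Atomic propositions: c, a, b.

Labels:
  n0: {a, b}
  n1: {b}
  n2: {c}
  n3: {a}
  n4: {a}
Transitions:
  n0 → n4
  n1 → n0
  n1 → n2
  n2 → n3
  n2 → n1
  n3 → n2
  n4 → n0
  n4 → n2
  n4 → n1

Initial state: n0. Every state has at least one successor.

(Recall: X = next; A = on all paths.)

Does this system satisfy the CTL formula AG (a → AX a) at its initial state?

States satisfying a → AX a: {n0, n1, n2}.
States satisfying AG (a → AX a): ∅.
n3 is reachable from n0 and violates a → AX a, so AG fails at n0.
n0 ∉ Sat(AG (a → AX a)).

Does not hold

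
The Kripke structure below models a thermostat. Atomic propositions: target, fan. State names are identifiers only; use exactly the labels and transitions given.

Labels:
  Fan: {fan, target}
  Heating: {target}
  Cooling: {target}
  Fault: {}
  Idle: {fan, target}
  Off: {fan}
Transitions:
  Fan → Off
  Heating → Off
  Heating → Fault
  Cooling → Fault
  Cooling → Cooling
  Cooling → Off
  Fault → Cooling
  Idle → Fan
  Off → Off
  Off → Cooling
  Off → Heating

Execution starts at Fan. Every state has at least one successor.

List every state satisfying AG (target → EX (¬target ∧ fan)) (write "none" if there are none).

{Fan, Heating, Cooling, Fault, Off}

States satisfying target → EX (¬target ∧ fan): {Fan, Heating, Cooling, Fault, Off}.
States satisfying AG (target → EX (¬target ∧ fan)): {Fan, Heating, Cooling, Fault, Off}.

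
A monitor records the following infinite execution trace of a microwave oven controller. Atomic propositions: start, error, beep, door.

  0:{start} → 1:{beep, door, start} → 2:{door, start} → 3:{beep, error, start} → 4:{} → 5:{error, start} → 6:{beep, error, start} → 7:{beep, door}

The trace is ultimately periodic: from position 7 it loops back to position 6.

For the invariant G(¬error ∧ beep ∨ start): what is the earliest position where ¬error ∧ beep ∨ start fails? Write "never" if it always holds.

4

Check ¬error ∧ beep ∨ start at each position in order: 0 ✓, 1 ✓, 2 ✓, 3 ✓.
At position 4 the labels are {}, so ¬error ∧ beep ∨ start is false there. This is the first violation.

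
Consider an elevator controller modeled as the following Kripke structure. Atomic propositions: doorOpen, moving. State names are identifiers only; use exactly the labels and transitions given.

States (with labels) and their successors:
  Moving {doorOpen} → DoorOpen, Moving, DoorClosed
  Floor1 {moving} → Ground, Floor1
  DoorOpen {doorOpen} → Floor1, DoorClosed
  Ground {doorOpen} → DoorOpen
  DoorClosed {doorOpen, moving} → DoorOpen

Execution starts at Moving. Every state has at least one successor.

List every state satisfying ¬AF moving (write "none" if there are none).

{Moving}

States satisfying moving: {Floor1, DoorClosed}.
States satisfying AF moving: {Floor1, DoorOpen, Ground, DoorClosed}.
States satisfying ¬AF moving: {Moving}.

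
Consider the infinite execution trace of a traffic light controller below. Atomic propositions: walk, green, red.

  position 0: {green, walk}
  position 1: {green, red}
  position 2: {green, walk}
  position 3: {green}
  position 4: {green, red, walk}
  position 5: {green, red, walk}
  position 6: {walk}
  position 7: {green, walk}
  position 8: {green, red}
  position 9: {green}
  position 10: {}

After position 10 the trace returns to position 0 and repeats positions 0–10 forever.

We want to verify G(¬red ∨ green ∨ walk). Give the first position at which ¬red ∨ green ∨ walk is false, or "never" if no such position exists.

¬red ∨ green ∨ walk holds at every position 0..10, and those are all the positions the trace ever visits, so the invariant G(¬red ∨ green ∨ walk) is never violated.

never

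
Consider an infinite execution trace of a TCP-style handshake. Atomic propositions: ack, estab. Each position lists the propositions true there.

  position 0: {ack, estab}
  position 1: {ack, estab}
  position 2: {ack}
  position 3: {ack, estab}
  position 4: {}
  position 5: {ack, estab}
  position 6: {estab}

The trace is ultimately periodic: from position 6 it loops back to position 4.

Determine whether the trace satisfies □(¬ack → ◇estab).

¬ack → ◇estab holds at every position 0..6, and those are all positions ever visited, so □(¬ack → ◇estab) holds.
Positions where ¬ack holds: 4, 6.
Check ◇estab at each: 4→ok, 6→ok.

Holds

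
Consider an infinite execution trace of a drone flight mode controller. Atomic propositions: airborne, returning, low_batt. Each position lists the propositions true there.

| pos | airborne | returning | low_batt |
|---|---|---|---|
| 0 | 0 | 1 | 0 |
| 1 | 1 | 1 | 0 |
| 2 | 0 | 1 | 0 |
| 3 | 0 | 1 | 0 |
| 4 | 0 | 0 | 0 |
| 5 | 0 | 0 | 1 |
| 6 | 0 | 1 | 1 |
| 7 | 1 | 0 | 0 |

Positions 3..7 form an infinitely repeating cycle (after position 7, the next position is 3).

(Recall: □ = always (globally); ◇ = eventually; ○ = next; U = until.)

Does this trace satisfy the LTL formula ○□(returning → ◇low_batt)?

The position after 0 is 1; □(returning → ◇low_batt) is true there.

Satisfied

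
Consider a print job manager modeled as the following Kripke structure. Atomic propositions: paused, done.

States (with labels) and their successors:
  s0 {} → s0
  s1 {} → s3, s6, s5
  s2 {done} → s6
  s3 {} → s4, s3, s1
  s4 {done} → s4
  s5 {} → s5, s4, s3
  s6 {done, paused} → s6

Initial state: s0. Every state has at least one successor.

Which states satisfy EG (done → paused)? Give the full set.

States satisfying done → paused: {s0, s1, s3, s5, s6}.
States satisfying EG (done → paused): {s0, s1, s3, s5, s6}.

{s0, s1, s3, s5, s6}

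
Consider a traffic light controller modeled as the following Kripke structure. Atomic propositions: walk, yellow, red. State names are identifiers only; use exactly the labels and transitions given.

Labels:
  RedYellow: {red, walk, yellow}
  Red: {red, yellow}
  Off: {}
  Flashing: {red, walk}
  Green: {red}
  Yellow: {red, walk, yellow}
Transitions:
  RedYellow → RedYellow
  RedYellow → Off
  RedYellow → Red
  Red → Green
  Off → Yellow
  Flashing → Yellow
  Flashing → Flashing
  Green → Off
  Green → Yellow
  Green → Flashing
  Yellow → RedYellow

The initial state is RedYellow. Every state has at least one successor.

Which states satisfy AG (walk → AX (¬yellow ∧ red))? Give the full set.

States satisfying walk → AX (¬yellow ∧ red): {Red, Off, Green}.
States satisfying AG (walk → AX (¬yellow ∧ red)): ∅.

none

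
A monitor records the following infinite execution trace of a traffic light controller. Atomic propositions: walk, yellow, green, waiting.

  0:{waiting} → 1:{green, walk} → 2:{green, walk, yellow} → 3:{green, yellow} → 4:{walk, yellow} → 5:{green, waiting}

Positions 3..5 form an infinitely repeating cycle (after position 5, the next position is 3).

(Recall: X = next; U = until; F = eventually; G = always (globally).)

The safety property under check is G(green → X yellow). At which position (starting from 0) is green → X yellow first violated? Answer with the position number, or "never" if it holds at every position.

never

green → X yellow holds at every position 0..5, and those are all the positions the trace ever visits, so the invariant G(green → X yellow) is never violated.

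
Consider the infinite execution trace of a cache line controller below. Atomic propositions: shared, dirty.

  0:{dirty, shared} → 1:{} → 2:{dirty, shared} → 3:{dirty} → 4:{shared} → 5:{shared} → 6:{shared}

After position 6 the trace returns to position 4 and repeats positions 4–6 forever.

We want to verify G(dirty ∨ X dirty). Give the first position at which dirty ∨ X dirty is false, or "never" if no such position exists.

4

Check dirty ∨ X dirty at each position in order: 0 ✓, 1 ✓, 2 ✓, 3 ✓.
At position 4 the labels are {shared} and the next position 5 has {shared}, so dirty ∨ X dirty is false there. This is the first violation.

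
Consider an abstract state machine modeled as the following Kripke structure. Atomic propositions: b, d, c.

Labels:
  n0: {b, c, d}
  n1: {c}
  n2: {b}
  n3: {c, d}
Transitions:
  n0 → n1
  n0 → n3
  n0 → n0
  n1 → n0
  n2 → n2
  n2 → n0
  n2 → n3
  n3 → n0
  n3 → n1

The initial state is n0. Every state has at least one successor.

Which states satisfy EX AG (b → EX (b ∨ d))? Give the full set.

{n0, n1, n2, n3}

States satisfying AG (b → EX (b ∨ d)): {n0, n1, n2, n3}.
States satisfying EX AG (b → EX (b ∨ d)): {n0, n1, n2, n3}.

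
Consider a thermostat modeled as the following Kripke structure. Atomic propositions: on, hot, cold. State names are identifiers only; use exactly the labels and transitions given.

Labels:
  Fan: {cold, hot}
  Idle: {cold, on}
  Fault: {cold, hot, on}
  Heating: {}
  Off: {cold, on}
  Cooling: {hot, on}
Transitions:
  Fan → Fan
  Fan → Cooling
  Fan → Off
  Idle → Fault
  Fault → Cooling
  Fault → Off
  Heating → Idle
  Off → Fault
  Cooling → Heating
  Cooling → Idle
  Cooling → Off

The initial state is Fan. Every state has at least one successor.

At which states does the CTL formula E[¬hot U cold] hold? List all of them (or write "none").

{Fan, Idle, Fault, Heating, Off}

States satisfying ¬hot: {Idle, Heating, Off}.
States satisfying cold: {Fan, Idle, Fault, Off}.
States satisfying E[¬hot U cold]: {Fan, Idle, Fault, Heating, Off}.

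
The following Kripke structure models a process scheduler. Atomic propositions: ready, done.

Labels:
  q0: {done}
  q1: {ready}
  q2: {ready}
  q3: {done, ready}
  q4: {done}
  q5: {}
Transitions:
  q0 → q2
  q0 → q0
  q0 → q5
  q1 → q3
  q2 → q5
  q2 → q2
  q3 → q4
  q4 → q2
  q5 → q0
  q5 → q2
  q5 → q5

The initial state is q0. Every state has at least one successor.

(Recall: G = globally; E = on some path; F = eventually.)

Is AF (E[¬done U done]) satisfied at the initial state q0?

Satisfied

States satisfying E[¬done U done]: {q0, q1, q2, q3, q4, q5}.
States satisfying AF (E[¬done U done]): {q0, q1, q2, q3, q4, q5}.
q0 ∈ Sat(AF (E[¬done U done])).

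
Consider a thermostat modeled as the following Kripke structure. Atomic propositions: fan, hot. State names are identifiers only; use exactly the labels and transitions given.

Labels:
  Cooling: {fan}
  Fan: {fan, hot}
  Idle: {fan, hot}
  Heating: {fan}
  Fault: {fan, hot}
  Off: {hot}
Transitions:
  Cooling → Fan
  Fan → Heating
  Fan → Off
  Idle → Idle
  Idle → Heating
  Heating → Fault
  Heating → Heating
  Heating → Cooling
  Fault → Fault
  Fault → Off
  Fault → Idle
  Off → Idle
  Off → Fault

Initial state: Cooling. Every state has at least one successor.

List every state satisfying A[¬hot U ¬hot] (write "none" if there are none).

States satisfying ¬hot: {Cooling, Heating}.
States satisfying A[¬hot U ¬hot]: {Cooling, Heating}.

{Cooling, Heating}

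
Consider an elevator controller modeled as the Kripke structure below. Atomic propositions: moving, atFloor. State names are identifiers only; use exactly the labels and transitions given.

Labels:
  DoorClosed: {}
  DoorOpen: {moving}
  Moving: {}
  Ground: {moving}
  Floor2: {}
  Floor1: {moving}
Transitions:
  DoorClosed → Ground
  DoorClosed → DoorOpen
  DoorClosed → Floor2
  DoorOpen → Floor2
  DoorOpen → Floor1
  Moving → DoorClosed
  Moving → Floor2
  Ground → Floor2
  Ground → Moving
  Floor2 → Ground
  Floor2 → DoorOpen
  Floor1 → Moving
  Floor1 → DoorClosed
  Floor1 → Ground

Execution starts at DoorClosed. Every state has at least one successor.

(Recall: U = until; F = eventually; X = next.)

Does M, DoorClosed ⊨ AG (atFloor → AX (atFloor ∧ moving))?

States satisfying atFloor → AX (atFloor ∧ moving): {DoorClosed, DoorOpen, Moving, Ground, Floor2, Floor1}.
States satisfying AG (atFloor → AX (atFloor ∧ moving)): {DoorClosed, DoorOpen, Moving, Ground, Floor2, Floor1}.
Every state reachable from DoorClosed satisfies atFloor → AX (atFloor ∧ moving).
DoorClosed ∈ Sat(AG (atFloor → AX (atFloor ∧ moving))).

Holds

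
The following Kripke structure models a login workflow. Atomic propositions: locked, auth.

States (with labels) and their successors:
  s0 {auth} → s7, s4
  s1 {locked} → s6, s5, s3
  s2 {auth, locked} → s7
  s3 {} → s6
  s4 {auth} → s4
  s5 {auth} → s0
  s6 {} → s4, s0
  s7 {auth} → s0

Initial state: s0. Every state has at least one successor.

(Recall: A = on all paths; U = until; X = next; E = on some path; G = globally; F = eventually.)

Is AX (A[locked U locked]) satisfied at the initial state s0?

States satisfying A[locked U locked]: {s1, s2}.
States satisfying AX (A[locked U locked]): ∅.
s0 ∉ Sat(AX (A[locked U locked])).

No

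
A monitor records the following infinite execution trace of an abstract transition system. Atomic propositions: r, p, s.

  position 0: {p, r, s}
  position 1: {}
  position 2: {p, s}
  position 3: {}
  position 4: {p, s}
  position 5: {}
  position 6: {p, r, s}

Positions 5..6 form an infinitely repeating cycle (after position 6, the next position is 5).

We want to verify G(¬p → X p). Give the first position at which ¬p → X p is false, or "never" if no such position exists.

¬p → X p holds at every position 0..6, and those are all the positions the trace ever visits, so the invariant G(¬p → X p) is never violated.

never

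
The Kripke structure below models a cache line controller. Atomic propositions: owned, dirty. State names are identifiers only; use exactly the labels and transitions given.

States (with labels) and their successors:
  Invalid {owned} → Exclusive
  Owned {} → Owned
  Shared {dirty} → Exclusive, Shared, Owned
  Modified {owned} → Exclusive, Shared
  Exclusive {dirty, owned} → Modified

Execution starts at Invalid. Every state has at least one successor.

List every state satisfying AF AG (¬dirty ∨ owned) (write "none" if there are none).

States satisfying AG (¬dirty ∨ owned): {Owned}.
States satisfying AF AG (¬dirty ∨ owned): {Owned}.

{Owned}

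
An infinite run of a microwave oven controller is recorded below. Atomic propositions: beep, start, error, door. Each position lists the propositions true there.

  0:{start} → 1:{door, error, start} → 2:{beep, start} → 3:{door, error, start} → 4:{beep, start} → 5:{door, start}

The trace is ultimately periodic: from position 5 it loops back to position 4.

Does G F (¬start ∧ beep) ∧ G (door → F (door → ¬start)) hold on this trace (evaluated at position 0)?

No

F (¬start ∧ beep) must hold at every position from 0 onward. It fails at position 0, so G F (¬start ∧ beep) is false.
door → F (door → ¬start) holds at every position 0..5, and those are all positions ever visited, so G (door → F (door → ¬start)) holds.
Positions where door holds: 1, 3, 5.
Check F (door → ¬start) at each: 1→ok, 3→ok, 5→ok.
At position 0: G F (¬start ∧ beep) is false; G (door → F (door → ¬start)) is true; so G F (¬start ∧ beep) ∧ G (door → F (door → ¬start)) is false.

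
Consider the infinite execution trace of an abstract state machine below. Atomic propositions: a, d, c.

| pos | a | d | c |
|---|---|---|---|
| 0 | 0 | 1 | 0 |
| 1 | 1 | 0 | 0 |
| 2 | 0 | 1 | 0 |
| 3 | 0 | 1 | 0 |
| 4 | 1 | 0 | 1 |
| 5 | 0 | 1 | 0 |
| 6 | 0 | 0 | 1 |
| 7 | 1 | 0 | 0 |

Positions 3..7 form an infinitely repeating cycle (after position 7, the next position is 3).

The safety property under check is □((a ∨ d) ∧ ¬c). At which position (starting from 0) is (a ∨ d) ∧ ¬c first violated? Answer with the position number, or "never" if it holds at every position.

Check (a ∨ d) ∧ ¬c at each position in order: 0 ✓, 1 ✓, 2 ✓, 3 ✓.
At position 4 the labels are {a, c}, so (a ∨ d) ∧ ¬c is false there. This is the first violation.

4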